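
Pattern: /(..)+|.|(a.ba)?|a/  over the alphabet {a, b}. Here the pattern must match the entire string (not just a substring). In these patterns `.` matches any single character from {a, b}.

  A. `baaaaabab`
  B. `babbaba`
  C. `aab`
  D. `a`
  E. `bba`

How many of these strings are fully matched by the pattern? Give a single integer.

A → no match
B → no match
C → no match
D → match
E → no match
Total matched: 1

1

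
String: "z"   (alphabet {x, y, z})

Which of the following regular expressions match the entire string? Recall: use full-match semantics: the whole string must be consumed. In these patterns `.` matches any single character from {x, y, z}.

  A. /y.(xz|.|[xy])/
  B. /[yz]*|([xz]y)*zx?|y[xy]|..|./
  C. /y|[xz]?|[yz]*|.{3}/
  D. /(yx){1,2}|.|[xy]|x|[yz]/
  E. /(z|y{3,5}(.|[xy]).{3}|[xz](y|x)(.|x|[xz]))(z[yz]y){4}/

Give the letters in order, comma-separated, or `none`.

A → no match — must start with "y"
B → match
C → match
D → match
E → no match — must end with "y"

B, C, D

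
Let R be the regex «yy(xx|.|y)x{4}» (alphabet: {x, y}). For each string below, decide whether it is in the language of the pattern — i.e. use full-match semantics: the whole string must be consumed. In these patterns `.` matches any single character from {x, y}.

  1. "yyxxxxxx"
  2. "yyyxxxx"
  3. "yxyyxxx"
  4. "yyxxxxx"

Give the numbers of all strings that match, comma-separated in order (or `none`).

1 → match
2 → match
3 → no match — must start with "yy"
4 → match

1, 2, 4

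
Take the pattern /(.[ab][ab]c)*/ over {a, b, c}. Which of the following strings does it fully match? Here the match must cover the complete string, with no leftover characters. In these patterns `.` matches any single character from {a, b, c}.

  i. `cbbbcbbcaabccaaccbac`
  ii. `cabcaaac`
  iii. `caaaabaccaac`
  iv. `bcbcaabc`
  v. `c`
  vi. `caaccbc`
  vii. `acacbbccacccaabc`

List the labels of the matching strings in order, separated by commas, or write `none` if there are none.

i → no match
ii → match
iii → no match
iv → no match
v → no match
vi → no match
vii → no match

ii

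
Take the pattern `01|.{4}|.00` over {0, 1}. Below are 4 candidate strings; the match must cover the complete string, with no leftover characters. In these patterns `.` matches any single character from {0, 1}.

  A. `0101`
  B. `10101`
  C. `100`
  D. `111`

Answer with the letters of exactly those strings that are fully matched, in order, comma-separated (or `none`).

A → match
B → no match
C → match
D → no match

A, C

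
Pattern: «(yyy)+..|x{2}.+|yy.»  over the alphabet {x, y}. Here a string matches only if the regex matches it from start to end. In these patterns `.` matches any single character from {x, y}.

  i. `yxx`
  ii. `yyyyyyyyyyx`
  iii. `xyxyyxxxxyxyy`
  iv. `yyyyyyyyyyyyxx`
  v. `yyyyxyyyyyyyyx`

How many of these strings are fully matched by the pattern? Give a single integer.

2

i. `yxx` → no match
ii. `yyyyyyyyyyx` → match
iii → no match
iv → match
v → no match
Total matched: 2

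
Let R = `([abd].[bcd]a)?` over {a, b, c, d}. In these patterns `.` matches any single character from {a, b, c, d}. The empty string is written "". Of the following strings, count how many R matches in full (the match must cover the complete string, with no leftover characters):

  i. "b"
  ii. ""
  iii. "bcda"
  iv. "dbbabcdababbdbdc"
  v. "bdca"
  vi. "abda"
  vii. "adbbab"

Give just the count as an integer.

4

i → no match
ii → match
iii → match
iv → no match
v → match
vi → match
vii → no match
Total matched: 4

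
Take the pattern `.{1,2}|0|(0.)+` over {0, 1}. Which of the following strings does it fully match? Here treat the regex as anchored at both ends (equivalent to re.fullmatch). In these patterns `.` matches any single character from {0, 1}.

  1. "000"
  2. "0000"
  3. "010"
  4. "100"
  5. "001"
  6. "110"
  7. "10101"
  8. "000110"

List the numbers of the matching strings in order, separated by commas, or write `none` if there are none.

2

1 → no match
2 → match
3 → no match
4 → no match
5 → no match
6 → no match
7 → no match
8 → no match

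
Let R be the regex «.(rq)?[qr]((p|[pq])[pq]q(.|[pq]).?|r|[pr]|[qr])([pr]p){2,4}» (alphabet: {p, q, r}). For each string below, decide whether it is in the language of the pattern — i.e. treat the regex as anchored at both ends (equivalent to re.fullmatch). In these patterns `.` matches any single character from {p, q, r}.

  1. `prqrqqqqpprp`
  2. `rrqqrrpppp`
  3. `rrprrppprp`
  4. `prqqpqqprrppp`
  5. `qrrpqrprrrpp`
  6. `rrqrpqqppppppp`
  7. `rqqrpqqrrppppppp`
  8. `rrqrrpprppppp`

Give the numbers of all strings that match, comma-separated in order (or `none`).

1 → match
2 → no match
3 → no match
4 → match
5 → no match
6 → match
7 → no match
8 → match

1, 4, 6, 8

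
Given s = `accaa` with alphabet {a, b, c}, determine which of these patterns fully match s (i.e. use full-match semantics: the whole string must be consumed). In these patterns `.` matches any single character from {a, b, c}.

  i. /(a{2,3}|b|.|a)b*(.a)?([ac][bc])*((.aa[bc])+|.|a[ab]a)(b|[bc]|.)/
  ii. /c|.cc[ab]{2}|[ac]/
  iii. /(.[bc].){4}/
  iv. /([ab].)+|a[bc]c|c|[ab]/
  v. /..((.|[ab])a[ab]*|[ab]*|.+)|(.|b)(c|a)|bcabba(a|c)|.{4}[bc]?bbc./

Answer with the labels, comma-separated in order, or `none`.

i, ii, v

i → match
ii → match
iii → no match
iv → no match
v → match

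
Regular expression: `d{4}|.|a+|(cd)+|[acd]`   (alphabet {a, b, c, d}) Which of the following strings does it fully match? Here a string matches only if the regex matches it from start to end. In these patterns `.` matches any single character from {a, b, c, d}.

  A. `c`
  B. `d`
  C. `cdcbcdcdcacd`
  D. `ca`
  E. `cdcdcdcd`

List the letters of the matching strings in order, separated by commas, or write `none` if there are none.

A, B, E

A. `c` → match
B. `d` → match
C. `cdcbcdcdcacd` → no match
D. `ca` → no match
E. `cdcdcdcd` → match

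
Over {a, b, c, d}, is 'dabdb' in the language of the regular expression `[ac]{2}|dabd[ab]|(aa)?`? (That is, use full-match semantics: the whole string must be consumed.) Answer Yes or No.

Yes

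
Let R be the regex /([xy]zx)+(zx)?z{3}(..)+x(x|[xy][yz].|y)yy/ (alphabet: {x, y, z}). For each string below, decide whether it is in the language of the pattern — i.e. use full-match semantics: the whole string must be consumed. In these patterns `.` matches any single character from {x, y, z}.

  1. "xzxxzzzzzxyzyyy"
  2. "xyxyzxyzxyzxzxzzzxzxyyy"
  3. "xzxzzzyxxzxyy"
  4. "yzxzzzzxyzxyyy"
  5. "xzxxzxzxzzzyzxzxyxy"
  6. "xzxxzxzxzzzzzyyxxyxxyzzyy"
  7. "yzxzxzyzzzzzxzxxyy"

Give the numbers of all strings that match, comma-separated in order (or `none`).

1 → no match
2 → no match
3 → no match
4 → match
5 → no match — must end with "yy"
6 → match
7 → no match

4, 6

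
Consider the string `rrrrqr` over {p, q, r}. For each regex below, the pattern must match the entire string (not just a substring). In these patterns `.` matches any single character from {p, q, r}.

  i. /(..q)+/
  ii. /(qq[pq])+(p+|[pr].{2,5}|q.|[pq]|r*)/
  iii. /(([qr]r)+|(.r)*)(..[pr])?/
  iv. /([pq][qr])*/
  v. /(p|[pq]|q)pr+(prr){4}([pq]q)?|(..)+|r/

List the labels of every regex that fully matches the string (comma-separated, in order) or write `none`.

i → no match — must end with `q`
ii → no match — must start with `qq`
iii → match
iv → no match
v → match

iii, v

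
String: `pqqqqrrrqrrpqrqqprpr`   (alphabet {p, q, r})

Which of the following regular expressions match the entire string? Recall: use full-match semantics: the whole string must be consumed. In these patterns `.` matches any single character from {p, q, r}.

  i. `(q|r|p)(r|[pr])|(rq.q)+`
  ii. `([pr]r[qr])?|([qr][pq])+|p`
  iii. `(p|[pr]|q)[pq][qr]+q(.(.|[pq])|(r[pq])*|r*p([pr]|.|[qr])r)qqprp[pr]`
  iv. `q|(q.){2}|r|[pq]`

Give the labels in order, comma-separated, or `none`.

iii

i → no match
ii → no match
iii → match
iv → no match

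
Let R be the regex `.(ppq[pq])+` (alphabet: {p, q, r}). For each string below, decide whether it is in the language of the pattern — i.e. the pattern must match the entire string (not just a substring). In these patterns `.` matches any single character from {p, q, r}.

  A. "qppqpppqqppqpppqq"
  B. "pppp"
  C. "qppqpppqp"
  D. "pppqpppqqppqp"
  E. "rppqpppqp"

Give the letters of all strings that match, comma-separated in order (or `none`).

A → match
B. "pppp" → no match
C. "qppqpppqp" → match
D → match
E. "rppqpppqp" → match

A, C, D, E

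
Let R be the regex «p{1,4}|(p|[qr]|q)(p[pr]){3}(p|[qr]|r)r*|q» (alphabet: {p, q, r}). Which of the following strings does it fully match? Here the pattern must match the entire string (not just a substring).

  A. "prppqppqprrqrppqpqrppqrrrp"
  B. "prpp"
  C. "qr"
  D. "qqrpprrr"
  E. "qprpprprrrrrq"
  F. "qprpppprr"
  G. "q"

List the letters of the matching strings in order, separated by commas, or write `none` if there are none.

F, G

A → no match
B → no match
C → no match
D → no match
E → no match
F → match
G → match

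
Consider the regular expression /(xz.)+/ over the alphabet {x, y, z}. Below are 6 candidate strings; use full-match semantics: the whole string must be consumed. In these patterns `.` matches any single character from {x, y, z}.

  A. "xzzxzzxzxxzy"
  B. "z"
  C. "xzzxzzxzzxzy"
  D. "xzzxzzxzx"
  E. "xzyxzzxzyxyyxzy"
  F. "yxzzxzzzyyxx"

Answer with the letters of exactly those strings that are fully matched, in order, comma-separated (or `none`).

A, C, D

A → match
B → no match — must start with "xz"
C → match
D → match
E → no match
F → no match — must start with "xz"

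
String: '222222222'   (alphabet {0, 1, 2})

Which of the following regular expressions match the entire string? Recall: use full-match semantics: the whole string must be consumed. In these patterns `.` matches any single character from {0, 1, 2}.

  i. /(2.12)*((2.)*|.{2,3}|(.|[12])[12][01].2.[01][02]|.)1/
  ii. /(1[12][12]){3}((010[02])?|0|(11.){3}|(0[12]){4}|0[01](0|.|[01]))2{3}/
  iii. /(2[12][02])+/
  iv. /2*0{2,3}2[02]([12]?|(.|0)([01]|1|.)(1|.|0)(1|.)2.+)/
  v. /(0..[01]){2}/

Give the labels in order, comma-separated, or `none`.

iii

i → no match — must end with '1'
ii → no match — must start with '1'
iii → match
iv → no match
v → no match — must start with '0'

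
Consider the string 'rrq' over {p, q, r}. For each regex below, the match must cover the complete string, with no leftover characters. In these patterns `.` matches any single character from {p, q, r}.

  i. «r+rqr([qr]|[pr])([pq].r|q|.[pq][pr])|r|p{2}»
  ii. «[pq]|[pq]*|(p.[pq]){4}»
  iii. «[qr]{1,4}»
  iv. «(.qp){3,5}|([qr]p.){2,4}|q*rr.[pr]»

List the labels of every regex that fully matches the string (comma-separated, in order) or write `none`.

iii

i → no match
ii → no match
iii → match
iv → no match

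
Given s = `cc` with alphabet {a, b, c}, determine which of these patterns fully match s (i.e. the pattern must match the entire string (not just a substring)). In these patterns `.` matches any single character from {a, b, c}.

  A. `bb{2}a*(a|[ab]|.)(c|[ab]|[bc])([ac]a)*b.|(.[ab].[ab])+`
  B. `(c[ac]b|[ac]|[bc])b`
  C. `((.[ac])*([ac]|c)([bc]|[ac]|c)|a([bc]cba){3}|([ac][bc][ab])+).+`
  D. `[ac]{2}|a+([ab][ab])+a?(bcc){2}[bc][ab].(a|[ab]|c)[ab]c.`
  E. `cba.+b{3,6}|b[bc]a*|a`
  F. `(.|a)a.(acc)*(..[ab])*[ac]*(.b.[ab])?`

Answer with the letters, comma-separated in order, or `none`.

D

A → no match
B → no match — must end with `b`
C → no match
D → match
E → no match
F → no match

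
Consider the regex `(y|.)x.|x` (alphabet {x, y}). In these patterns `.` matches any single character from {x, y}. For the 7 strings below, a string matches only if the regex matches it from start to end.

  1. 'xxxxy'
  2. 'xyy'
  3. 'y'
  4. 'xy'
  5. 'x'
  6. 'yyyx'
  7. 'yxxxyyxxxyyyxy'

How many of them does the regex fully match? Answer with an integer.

1. 'xxxxy' → no match
2. 'xyy' → no match
3. 'y' → no match
4. 'xy' → no match
5. 'x' → match
6. 'yyyx' → no match
7 → no match
Total matched: 1

1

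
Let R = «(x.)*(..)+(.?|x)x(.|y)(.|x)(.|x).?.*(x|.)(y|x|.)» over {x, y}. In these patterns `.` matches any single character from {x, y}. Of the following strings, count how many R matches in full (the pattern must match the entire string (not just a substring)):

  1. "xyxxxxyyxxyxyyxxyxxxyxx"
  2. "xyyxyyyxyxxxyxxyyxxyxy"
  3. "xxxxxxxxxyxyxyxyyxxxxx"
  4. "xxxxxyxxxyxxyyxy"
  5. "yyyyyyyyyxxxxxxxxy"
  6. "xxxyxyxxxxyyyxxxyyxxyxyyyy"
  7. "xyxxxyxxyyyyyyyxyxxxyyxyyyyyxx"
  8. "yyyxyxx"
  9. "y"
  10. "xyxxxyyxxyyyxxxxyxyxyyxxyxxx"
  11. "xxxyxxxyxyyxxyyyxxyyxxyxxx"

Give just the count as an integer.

1 → match
2 → match
3 → match
4 → match
5 → match
6 → match
7 → match
8 → no match
9 → no match
10 → match
11 → match
Total matched: 9

9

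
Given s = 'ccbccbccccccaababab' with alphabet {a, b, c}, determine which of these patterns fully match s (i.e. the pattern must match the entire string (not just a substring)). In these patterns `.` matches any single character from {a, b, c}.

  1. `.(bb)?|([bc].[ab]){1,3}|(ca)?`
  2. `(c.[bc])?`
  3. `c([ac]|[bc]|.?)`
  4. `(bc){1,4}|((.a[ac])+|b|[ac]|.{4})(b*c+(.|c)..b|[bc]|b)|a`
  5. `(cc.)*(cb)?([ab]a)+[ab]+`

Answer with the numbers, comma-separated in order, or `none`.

5

1 → no match
2 → no match
3 → no match
4 → no match
5 → match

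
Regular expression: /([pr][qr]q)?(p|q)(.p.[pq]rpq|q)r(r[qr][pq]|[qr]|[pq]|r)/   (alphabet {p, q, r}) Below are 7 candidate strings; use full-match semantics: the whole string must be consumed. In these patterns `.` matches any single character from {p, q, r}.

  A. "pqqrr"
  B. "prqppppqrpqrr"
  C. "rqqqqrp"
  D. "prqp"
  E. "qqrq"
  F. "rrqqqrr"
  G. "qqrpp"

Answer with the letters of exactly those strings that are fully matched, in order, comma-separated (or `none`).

A. "pqqrr" → no match
B → match
C. "rqqqqrp" → match
D. "prqp" → no match
E. "qqrq" → match
F. "rrqqqrr" → match
G. "qqrpp" → no match

B, C, E, F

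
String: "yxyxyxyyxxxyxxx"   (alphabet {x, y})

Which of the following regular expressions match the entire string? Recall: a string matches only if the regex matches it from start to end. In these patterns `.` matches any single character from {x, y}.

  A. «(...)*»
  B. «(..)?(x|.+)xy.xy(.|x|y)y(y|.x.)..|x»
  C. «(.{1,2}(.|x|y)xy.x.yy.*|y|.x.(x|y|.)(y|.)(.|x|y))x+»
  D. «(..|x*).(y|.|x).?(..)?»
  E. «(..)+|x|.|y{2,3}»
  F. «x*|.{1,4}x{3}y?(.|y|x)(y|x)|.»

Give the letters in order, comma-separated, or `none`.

A

A → match
B → no match
C → no match
D → no match
E → no match
F → no match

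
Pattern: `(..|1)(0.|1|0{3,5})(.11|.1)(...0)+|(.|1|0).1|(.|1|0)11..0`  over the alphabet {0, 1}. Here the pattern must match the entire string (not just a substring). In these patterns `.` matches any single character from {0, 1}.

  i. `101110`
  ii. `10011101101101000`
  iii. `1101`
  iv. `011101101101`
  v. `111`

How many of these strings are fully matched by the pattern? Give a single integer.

1

i. `101110` → no match
ii → no match
iii. `1101` → no match
iv. `011101101101` → no match
v. `111` → match
Total matched: 1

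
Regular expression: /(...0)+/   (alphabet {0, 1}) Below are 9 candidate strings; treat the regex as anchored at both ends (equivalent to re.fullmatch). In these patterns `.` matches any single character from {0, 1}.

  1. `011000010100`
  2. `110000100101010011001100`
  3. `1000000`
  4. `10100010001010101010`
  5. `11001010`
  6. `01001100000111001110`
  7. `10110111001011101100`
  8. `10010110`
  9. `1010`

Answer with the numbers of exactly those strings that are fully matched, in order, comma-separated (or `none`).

1 → no match
2 → no match
3 → no match
4 → match
5 → match
6 → no match
7 → no match
8 → no match
9 → match

4, 5, 9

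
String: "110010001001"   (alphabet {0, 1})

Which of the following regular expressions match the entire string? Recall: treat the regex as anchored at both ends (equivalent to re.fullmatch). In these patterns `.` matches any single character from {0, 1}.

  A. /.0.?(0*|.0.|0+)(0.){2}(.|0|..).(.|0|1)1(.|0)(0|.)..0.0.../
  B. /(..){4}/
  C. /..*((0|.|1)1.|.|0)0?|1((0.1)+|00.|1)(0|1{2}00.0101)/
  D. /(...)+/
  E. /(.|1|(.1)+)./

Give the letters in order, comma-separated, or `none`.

C, D

A → no match
B → no match
C → match
D → match
E → no match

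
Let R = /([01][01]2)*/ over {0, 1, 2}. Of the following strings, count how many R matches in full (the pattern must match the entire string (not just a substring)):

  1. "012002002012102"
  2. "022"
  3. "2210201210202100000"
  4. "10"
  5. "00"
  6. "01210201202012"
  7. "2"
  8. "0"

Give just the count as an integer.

1

1 → match
2 → no match
3 → no match
4 → no match
5 → no match
6 → no match
7 → no match
8 → no match
Total matched: 1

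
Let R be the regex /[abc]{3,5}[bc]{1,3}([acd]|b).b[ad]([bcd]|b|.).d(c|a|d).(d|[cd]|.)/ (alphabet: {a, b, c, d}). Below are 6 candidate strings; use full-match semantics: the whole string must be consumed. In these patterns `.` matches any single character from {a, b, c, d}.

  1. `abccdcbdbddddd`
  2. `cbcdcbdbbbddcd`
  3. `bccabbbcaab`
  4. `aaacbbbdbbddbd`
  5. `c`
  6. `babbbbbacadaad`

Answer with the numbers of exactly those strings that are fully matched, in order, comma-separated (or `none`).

1 → match
2 → no match
3 → no match
4 → match
5 → no match
6 → match

1, 4, 6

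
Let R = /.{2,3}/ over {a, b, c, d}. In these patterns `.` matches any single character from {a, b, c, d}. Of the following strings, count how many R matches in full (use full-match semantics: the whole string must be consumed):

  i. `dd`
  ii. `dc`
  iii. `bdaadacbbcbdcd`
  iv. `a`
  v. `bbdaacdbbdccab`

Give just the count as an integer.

2

i → match
ii → match
iii → no match
iv → no match
v → no match
Total matched: 2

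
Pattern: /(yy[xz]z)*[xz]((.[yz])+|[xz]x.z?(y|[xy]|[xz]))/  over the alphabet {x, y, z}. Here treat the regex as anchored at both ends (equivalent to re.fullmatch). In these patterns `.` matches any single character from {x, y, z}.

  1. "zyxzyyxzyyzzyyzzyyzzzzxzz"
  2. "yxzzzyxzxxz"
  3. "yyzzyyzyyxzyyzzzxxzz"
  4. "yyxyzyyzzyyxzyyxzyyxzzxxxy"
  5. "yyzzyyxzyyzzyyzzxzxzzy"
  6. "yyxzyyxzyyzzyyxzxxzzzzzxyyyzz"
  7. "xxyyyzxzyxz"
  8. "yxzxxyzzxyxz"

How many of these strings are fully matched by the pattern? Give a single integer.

2

1 → no match
2 → no match
3 → no match
4 → no match
5 → match
6 → match
7 → no match
8 → no match
Total matched: 2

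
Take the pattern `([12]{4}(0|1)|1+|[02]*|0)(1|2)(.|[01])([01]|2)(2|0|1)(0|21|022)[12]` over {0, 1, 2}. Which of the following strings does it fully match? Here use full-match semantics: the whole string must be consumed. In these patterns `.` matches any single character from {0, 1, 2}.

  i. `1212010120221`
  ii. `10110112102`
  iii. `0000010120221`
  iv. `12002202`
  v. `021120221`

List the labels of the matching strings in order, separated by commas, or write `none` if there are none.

i, iii, v

i → match
ii → no match
iii → match
iv → no match
v → match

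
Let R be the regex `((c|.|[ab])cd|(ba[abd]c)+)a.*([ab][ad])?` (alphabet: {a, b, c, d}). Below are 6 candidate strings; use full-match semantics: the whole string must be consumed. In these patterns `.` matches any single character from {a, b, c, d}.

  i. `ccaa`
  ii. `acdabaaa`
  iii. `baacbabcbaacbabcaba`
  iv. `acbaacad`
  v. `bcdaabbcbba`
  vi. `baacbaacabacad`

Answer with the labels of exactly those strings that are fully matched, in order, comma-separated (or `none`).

ii, iii, v, vi

i → no match
ii → match
iii → match
iv → no match
v → match
vi → match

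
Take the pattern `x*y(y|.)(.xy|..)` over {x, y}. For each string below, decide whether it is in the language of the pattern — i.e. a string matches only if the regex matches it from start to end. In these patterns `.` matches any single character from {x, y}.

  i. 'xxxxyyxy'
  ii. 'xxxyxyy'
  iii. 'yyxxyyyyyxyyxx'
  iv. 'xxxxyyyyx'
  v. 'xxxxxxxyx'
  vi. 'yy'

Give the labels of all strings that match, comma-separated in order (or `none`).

i. 'xxxxyyxy' → match
ii. 'xxxyxyy' → match
iii → no match
iv. 'xxxxyyyyx' → no match
v. 'xxxxxxxyx' → no match
vi. 'yy' → no match

i, ii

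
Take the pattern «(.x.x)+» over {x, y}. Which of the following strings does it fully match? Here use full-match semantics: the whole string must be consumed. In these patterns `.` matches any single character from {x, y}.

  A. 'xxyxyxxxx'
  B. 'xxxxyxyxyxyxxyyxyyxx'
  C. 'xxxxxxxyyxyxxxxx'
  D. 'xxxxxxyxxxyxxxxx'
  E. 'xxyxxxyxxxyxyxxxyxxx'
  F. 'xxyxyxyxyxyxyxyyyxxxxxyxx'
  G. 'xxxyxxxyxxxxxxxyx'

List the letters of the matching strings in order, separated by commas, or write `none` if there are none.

D, E

A. 'xxyxyxxxx' → no match
B → no match
C → no match
D → match
E → match
F → no match
G → no match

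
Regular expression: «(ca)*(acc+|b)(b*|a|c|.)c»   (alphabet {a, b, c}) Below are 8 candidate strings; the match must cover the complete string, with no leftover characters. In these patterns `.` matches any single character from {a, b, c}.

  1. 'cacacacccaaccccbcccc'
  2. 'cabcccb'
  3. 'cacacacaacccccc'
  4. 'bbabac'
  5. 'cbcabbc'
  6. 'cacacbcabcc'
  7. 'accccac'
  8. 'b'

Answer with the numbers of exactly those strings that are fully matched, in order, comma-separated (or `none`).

1 → no match
2 → no match — must end with 'c'
3 → match
4 → no match
5 → no match
6 → no match
7 → match
8 → no match — must end with 'c'

3, 7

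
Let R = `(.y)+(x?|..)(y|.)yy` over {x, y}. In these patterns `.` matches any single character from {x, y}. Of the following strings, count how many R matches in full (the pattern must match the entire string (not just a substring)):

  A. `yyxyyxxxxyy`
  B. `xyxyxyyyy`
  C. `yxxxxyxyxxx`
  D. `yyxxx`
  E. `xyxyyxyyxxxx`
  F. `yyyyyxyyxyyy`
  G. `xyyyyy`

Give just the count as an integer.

A → no match
B → match
C → no match — must end with `yy`
D → no match — must end with `yy`
E → no match — must end with `yy`
F → no match
G → no match
Total matched: 1

1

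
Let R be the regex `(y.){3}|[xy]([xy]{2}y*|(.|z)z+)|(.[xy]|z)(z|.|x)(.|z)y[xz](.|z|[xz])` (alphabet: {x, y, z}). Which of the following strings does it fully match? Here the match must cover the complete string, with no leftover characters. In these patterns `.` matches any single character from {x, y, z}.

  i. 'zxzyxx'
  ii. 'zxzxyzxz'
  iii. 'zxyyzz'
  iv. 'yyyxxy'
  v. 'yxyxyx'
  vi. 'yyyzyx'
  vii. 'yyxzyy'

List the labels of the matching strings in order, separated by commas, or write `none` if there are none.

i, iii, v, vi

i. 'zxzyxx' → match
ii. 'zxzxyzxz' → no match
iii. 'zxyyzz' → match
iv. 'yyyxxy' → no match
v. 'yxyxyx' → match
vi. 'yyyzyx' → match
vii. 'yyxzyy' → no match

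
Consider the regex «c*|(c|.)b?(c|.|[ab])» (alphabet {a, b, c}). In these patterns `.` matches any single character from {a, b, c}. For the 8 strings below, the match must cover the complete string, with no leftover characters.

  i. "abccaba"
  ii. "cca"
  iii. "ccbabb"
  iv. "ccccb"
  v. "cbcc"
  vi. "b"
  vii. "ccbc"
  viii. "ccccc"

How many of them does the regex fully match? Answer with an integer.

1

i → no match
ii → no match
iii → no match
iv → no match
v → no match
vi → no match
vii → no match
viii → match
Total matched: 1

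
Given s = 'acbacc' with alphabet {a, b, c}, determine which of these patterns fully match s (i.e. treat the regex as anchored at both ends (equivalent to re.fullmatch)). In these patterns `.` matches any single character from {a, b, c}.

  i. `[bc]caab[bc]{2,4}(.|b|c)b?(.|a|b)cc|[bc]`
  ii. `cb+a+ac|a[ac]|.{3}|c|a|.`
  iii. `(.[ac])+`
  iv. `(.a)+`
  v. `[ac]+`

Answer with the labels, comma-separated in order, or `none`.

iii

i → no match
ii → no match
iii → match
iv → no match — must end with 'a'
v → no match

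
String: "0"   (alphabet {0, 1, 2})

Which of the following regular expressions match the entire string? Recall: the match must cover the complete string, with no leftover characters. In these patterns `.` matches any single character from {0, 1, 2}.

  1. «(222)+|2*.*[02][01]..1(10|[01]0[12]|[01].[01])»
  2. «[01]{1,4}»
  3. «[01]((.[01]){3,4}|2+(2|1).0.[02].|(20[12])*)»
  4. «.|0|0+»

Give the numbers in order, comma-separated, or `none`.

1 → no match
2 → match
3 → match
4 → match

2, 3, 4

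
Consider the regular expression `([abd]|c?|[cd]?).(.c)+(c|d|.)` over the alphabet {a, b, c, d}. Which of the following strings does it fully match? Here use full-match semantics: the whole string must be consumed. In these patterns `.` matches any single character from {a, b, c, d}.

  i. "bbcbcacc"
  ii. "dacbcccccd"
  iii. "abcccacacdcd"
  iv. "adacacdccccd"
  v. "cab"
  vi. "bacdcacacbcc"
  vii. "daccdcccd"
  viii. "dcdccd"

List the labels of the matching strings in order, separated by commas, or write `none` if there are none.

i → match
ii → match
iii → match
iv → no match
v → no match
vi → match
vii → match
viii → no match

i, ii, iii, vi, vii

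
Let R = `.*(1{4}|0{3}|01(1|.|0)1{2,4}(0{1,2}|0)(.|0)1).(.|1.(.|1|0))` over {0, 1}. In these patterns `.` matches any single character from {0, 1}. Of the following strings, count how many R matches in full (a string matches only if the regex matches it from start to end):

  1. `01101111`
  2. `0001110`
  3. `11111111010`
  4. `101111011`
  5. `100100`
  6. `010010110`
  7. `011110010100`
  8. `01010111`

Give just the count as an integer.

1 → no match
2 → match
3 → no match
4 → no match
5 → no match
6 → no match
7 → match
8 → no match
Total matched: 2

2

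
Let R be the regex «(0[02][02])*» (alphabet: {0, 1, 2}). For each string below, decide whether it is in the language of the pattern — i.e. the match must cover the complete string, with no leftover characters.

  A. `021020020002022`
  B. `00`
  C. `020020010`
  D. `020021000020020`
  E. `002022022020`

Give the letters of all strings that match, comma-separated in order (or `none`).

A → no match
B → no match
C → no match
D → no match
E → match

E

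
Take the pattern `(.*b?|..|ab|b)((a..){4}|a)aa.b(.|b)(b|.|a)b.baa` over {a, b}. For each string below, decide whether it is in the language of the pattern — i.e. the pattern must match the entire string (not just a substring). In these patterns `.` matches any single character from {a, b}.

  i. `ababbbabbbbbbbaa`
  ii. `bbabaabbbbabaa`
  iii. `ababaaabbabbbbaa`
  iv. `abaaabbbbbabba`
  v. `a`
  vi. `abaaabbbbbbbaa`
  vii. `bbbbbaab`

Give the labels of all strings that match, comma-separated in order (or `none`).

iii, vi

i → no match
ii → no match
iii → match
iv → no match — must end with `baa`
v → no match — must end with `baa`
vi → match
vii → no match — must end with `baa`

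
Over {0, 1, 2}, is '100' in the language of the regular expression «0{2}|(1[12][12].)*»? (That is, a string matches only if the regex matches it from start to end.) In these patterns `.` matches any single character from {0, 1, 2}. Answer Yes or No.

No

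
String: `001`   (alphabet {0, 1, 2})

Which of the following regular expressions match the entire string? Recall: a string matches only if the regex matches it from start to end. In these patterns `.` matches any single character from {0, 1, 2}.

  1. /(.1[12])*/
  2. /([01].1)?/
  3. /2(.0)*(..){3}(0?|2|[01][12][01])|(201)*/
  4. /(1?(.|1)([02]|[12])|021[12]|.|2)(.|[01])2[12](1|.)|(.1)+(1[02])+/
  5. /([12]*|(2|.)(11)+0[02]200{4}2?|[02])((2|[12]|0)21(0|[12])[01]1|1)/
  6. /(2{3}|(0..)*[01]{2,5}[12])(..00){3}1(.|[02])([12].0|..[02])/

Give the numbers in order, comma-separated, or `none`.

1 → no match
2 → match
3 → no match
4 → no match
5 → no match
6 → no match

2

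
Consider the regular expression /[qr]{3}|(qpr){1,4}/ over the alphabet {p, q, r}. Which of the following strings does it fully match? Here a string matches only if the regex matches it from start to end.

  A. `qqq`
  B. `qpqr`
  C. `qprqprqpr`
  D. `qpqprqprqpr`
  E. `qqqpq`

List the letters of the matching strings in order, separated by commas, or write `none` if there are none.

A, C

A → match
B → no match
C → match
D → no match
E → no match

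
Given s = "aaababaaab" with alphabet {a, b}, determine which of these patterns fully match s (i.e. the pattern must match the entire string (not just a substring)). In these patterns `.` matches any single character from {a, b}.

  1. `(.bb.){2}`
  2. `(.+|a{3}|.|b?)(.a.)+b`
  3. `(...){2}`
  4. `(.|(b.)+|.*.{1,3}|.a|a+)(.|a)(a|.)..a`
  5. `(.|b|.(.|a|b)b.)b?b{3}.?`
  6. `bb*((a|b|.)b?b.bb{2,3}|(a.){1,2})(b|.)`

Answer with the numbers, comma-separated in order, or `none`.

1 → no match
2 → match
3 → no match
4 → no match — must end with "a"
5 → no match
6 → no match — must start with "b"

2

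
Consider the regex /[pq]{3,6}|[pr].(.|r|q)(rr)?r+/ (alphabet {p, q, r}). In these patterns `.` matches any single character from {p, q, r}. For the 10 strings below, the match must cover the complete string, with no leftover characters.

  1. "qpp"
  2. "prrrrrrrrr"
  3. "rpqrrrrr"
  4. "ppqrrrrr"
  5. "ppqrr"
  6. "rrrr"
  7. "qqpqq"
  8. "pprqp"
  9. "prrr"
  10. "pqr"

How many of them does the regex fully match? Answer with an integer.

1 → match
2 → match
3 → match
4 → match
5 → match
6 → match
7 → match
8 → no match
9 → match
10 → no match
Total matched: 8

8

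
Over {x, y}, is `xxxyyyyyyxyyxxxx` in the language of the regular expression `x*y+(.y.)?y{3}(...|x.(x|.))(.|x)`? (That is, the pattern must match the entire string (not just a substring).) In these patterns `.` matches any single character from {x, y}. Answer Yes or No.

No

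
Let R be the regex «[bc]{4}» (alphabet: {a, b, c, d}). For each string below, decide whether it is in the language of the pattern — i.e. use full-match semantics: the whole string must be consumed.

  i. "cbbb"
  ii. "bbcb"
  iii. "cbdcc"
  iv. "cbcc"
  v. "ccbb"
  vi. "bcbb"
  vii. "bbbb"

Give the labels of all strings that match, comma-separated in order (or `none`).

i → match
ii → match
iii → no match
iv → match
v → match
vi → match
vii → match

i, ii, iv, v, vi, vii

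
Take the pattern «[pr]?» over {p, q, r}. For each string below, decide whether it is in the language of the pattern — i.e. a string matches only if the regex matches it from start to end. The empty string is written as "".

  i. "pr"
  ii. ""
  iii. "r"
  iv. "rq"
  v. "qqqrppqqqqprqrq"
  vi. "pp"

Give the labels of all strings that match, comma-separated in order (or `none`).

ii, iii

i → no match
ii → match
iii → match
iv → no match
v → no match
vi → no match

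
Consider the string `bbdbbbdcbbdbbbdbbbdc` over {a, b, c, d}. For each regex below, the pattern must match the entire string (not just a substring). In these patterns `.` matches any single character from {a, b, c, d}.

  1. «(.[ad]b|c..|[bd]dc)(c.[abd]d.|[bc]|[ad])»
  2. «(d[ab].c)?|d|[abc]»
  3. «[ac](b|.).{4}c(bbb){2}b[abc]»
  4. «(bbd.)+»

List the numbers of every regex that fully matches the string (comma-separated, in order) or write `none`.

1 → no match
2 → no match
3 → no match
4 → match

4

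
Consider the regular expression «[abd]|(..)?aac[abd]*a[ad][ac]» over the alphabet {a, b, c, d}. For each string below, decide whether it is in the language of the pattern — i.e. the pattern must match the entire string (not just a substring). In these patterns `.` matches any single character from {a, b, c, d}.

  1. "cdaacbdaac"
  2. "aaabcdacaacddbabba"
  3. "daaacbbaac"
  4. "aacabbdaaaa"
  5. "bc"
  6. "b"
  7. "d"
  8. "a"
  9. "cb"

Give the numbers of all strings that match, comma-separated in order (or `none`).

1. "cdaacbdaac" → match
2 → no match
3. "daaacbbaac" → match
4. "aacabbdaaaa" → match
5. "bc" → no match
6. "b" → match
7. "d" → match
8. "a" → match
9. "cb" → no match

1, 3, 4, 6, 7, 8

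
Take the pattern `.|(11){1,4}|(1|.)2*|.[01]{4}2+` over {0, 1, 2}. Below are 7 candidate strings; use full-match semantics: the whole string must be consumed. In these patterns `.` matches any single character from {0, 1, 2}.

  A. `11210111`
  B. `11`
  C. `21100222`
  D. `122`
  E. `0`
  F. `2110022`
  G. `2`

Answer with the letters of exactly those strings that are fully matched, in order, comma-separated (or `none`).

B, C, D, E, F, G

A → no match
B → match
C → match
D → match
E → match
F → match
G → match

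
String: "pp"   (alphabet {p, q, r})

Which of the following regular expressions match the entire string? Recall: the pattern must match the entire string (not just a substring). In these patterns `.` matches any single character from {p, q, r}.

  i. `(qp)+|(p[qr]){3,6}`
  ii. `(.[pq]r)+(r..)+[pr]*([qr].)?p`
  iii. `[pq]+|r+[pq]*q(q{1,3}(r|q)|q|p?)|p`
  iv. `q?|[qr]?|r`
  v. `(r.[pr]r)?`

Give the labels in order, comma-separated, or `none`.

i → no match
ii → no match
iii → match
iv → no match
v → no match

iii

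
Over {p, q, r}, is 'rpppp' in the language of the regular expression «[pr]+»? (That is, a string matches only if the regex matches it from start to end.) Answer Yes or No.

Yes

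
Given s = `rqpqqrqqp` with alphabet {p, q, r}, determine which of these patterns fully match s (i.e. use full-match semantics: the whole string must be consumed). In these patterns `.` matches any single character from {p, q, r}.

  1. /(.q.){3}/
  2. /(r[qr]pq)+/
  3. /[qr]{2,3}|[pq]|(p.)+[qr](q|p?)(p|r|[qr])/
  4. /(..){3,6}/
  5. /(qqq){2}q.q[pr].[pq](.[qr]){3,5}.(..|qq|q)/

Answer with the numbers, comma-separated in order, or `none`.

1 → match
2 → no match — must end with `pq`
3 → no match
4 → no match
5 → no match — must start with `qqq`

1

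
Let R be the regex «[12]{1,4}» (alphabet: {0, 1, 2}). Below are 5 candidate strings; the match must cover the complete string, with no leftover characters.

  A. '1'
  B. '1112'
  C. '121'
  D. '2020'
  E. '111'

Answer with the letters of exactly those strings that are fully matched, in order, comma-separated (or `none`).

A, B, C, E

A → match
B → match
C → match
D → no match
E → match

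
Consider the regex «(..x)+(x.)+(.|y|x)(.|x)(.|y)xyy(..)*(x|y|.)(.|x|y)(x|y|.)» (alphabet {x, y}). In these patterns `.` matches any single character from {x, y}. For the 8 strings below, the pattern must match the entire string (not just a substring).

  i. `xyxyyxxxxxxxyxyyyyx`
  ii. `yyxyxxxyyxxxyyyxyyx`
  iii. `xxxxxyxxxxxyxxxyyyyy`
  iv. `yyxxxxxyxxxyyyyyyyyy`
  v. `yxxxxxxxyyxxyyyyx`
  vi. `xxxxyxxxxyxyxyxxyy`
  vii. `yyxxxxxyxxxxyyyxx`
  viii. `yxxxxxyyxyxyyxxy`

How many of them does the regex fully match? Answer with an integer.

i → match
ii → match
iii → no match
iv → match
v → match
vi → no match
vii → match
viii → match
Total matched: 6

6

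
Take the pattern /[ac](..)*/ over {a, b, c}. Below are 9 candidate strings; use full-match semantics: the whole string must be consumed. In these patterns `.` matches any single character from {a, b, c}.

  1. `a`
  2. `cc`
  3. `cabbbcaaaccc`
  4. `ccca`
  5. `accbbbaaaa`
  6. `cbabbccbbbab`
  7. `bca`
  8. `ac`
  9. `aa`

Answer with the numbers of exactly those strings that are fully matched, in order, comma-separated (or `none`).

1

1 → match
2 → no match
3 → no match
4 → no match
5 → no match
6 → no match
7 → no match
8 → no match
9 → no match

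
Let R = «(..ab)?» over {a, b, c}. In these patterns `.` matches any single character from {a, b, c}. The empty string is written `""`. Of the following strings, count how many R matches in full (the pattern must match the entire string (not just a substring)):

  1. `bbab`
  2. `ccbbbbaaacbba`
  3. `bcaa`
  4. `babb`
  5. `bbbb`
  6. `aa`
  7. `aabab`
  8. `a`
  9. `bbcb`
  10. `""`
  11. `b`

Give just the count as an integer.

1 → match
2 → no match
3 → no match
4 → no match
5 → no match
6 → no match
7 → no match
8 → no match
9 → no match
10 → match
11 → no match
Total matched: 2

2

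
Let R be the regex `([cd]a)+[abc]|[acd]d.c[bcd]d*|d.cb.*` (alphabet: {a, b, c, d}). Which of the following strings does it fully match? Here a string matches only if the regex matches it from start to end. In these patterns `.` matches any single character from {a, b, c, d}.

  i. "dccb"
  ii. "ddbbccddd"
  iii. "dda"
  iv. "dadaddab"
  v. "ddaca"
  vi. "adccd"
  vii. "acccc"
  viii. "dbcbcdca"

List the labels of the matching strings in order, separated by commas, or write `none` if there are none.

i. "dccb" → match
ii. "ddbbccddd" → no match
iii. "dda" → no match
iv. "dadaddab" → no match
v. "ddaca" → no match
vi. "adccd" → match
vii. "acccc" → no match
viii. "dbcbcdca" → match

i, vi, viii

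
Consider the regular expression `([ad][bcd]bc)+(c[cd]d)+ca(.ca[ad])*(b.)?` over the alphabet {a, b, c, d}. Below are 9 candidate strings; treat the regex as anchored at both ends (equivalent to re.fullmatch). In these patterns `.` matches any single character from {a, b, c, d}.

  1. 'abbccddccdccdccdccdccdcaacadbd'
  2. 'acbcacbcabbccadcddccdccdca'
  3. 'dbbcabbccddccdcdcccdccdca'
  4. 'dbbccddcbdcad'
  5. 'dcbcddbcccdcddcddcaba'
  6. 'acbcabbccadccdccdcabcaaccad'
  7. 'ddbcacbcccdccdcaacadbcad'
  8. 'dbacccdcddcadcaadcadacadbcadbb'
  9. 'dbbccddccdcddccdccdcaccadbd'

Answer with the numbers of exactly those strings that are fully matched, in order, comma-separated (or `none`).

1, 5, 7, 9

1 → match
2 → no match
3 → no match
4 → no match
5 → match
6 → no match
7 → match
8 → no match
9 → match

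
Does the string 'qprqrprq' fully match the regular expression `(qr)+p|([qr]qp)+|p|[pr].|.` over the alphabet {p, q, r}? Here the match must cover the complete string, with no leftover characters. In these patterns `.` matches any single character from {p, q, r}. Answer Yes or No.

No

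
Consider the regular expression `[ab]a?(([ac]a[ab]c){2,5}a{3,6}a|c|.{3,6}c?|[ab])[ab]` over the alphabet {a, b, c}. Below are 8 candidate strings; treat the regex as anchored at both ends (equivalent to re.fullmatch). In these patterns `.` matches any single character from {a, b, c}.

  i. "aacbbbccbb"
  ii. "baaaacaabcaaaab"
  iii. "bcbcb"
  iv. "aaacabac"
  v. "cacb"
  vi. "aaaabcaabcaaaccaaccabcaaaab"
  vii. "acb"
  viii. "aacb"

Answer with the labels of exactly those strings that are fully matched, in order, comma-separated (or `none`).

i → no match
ii → match
iii → match
iv → no match
v → no match
vi → match
vii → match
viii → match

ii, iii, vi, vii, viii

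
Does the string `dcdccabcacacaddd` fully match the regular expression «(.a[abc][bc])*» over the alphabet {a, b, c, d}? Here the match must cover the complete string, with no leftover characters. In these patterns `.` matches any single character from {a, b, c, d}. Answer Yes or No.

No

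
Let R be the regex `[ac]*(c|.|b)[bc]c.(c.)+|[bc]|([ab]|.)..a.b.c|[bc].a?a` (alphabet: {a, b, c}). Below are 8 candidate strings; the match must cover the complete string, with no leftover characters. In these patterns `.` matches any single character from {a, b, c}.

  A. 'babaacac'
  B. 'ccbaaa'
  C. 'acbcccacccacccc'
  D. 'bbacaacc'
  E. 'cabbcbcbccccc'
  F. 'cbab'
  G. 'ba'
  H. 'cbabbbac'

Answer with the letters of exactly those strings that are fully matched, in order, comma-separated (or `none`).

C

A → no match
B → no match
C → match
D → no match
E → no match
F → no match
G → no match
H → no match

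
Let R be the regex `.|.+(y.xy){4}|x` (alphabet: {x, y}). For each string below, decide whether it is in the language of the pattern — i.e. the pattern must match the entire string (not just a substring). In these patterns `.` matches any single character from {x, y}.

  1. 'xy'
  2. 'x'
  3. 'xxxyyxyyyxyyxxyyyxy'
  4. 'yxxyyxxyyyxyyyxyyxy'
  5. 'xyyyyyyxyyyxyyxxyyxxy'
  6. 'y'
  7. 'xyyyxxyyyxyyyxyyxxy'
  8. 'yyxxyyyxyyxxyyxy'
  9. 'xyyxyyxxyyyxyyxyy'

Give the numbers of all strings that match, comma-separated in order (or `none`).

2, 3, 5, 6, 7

1 → no match
2 → match
3 → match
4 → no match
5 → match
6 → match
7 → match
8 → no match
9 → no match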